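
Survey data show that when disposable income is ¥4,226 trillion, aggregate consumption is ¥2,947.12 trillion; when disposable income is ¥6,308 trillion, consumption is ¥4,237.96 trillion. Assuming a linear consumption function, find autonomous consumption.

MPC = ΔC/ΔY = (4237.96 − 2947.12)/(6308 − 4226) = 1290.84/2082 = 0.62
a = C − MPC·Y = 2947.12 − 0.62(4226) = 2947.12 − 2620.12 = 327

a = 327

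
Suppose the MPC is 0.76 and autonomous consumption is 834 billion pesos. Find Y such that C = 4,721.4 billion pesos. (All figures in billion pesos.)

834 + 0.76Y = 4721.4
0.76Y = 3887.4, so Y = 3887.4/0.76 = 5115

Y = 5115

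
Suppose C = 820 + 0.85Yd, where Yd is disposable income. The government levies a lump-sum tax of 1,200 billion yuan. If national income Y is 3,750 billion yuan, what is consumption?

Yd = Y − T = 3750 − 1200 = 2550
C = 820 + 0.85(2550) = 820 + 2167.5 = 2987.5

C = 2987.5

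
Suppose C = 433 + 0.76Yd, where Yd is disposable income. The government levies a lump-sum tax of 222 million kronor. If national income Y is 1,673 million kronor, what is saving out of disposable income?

S = -84.76

Yd = Y − T = 1673 − 222 = 1451
C = 433 + 0.76(1451) = 433 + 1102.76 = 1535.76
S = Yd − C = 1451 − 1535.76 = -84.76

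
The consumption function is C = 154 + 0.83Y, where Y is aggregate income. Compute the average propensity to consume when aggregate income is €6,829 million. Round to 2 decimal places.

C = 154 + 0.83(6829) = 5822.07
APC = C/Y = 5822.07/6829 = 0.85

APC = 0.85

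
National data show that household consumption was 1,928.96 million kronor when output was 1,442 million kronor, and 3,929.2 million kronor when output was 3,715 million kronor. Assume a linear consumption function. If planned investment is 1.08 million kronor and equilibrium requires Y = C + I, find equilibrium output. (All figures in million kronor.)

MPC = (3929.2 − 1928.96)/(3715 − 1442) = 2000.24/2273 = 0.88
a = 1928.96 − 0.88(1442) = 660
Equilibrium: Y = 660 + 0.88Y + 1.08
0.12Y = 661.08, so Y = 661.08/0.12 = 5509

Y = 5509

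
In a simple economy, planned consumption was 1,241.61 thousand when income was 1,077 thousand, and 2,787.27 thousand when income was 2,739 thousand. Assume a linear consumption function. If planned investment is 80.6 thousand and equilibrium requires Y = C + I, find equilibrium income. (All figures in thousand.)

MPC = (2787.27 − 1241.61)/(2739 − 1077) = 1545.66/1662 = 0.93
a = 1241.61 − 0.93(1077) = 240
Equilibrium: Y = 240 + 0.93Y + 80.6
0.07Y = 320.6, so Y = 320.6/0.07 = 4580

Y = 4580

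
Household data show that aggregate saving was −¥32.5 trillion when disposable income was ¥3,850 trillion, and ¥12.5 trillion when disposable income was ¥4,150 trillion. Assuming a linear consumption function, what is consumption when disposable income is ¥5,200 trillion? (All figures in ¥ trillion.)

MPS = ΔS/ΔY = (12.5 − (-32.5))/(4150 − 3850) = 45/300 = 0.15
MPC = 1 − MPS = 0.85
Autonomous saving = -32.5 − 0.15(3850) = -610, so a = 610
C = 610 + 0.85(5200) = 610 + 4420 = 5030

C = 5030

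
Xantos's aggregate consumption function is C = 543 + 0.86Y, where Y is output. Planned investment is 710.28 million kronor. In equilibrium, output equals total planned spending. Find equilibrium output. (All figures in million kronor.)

Y = 8952

Y = C + I = 543 + 0.86Y + 710.28
Y − 0.86Y = 1253.28
0.14Y = 1253.28, so Y = 1253.28/0.14 = 8952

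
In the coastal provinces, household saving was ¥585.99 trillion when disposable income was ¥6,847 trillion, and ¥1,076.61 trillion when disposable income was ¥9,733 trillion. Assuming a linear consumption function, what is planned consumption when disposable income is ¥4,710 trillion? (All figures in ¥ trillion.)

MPS = ΔS/ΔY = (1076.61 − 585.99)/(9733 − 6847) = 490.62/2886 = 0.17
MPC = 1 − MPS = 0.83
Autonomous saving = 585.99 − 0.17(6847) = -578, so a = 578
C = 578 + 0.83(4710) = 578 + 3909.3 = 4487.3

C = 4487.3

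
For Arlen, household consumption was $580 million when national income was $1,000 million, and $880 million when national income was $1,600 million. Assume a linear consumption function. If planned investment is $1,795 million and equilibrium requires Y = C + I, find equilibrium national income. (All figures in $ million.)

MPC = (880 − 580)/(1600 − 1000) = 300/600 = 0.5
a = 580 − 0.5(1000) = 80
Equilibrium: Y = 80 + 0.5Y + 1795
0.5Y = 1875, so Y = 1875/0.5 = 3750

Y = 3750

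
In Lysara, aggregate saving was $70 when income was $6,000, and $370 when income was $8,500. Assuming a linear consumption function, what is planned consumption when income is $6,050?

C = 5974

MPS = ΔS/ΔY = (370 − 70)/(8500 − 6000) = 300/2500 = 0.12
MPC = 1 − MPS = 0.88
Autonomous saving = 70 − 0.12(6000) = -650, so a = 650
C = 650 + 0.88(6050) = 650 + 5324 = 5974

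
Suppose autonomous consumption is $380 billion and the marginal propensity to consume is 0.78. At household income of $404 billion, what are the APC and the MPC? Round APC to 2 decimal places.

MPC = 0.78 (the slope of the consumption function)
C = 380 + 0.78(404) = 695.12, so APC = 695.12/404 = 1.72

APC = 1.72; MPC = 0.78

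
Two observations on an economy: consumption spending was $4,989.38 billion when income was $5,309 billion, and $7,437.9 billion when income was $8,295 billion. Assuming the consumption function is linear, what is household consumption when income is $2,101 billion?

C = 2358.82

MPC = (7437.9 − 4989.38)/(8295 − 5309) = 2448.52/2986 = 0.82
a = 4989.38 − 0.82(5309) = 4989.38 − 4353.38 = 636
C = 636 + 0.82(2101) = 636 + 1722.82 = 2358.82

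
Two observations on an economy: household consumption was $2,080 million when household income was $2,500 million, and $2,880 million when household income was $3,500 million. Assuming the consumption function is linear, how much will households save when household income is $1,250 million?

S = 170

MPC = (2880 − 2080)/(3500 − 2500) = 800/1000 = 0.8
a = 2080 − 0.8(2500) = 2080 − 2000 = 80
C = 80 + 0.8(1250) = 1080
S = 1250 − 1080 = 170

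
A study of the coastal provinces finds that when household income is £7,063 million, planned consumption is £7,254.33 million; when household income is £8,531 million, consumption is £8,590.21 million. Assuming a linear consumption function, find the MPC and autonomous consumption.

MPC = 0.91; a = 827

MPC = ΔC/ΔY = (8590.21 − 7254.33)/(8531 − 7063) = 1335.88/1468 = 0.91
a = C − MPC·Y = 7254.33 − 0.91(7063) = 7254.33 − 6427.33 = 827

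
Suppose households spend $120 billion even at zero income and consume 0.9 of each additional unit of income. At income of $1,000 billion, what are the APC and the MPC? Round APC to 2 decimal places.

MPC = 0.9 (the slope of the consumption function)
C = 120 + 0.9(1000) = 1020, so APC = 1020/1000 = 1.02

APC = 1.02; MPC = 0.9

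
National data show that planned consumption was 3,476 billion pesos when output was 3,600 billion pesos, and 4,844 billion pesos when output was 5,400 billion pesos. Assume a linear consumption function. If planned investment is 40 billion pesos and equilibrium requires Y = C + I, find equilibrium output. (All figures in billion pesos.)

MPC = (4844 − 3476)/(5400 − 3600) = 1368/1800 = 0.76
a = 3476 − 0.76(3600) = 740
Equilibrium: Y = 740 + 0.76Y + 40
0.24Y = 780, so Y = 780/0.24 = 3250

Y = 3250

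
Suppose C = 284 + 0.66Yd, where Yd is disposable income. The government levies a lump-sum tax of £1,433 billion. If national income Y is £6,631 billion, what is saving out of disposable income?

S = 1483.32

Yd = Y − T = 6631 − 1433 = 5198
C = 284 + 0.66(5198) = 284 + 3430.68 = 3714.68
S = Yd − C = 5198 − 3714.68 = 1483.32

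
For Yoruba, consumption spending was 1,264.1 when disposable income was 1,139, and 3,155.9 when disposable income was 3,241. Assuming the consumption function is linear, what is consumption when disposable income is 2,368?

C = 2370.2

MPC = (3155.9 − 1264.1)/(3241 − 1139) = 1891.8/2102 = 0.9
a = 1264.1 − 0.9(1139) = 1264.1 − 1025.1 = 239
C = 239 + 0.9(2368) = 239 + 2131.2 = 2370.2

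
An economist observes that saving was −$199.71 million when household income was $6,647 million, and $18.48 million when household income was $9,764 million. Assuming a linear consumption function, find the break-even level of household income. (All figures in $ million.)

MPS = ΔS/ΔY = (18.48 − (-199.71))/(9764 − 6647) = 218.19/3117 = 0.07
MPC = 1 − MPS = 0.93
From S(6647) = -199.71: −a + 0.07(6647) = -199.71, so a = 465.29 − (-199.71) = 665
Break-even (S = 0): Y = a/MPS = 665/0.07 = 9500

Y = 9500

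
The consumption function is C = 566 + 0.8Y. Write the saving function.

S = Y − C = Y − (566 + 0.8Y) = -566 + (1 − 0.8)Y

S = -566 + 0.2Y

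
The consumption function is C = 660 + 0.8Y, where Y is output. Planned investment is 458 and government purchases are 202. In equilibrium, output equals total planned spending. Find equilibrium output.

Y = 6600

Y = C + I + G = 660 + 0.8Y + 458 + 202
Y − 0.8Y = 1320
0.2Y = 1320, so Y = 1320/0.2 = 6600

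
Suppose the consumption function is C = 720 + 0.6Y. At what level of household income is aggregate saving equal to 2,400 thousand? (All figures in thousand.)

Y = 7800

S = Y − C = -720 + 0.4Y
-720 + 0.4Y = 2400, so 0.4Y = 3120 and Y = 7800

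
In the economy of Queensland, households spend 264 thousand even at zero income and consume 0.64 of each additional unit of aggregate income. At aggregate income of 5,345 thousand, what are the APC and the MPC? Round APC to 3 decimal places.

APC = 0.689; MPC = 0.64

MPC = 0.64 (the slope of the consumption function)
C = 264 + 0.64(5345) = 3684.8, so APC = 3684.8/5345 = 0.689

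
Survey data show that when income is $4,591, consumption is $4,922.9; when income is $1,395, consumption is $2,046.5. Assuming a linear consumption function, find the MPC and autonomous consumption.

MPC = ΔC/ΔY = (4922.9 − 2046.5)/(4591 − 1395) = 2876.4/3196 = 0.9
a = C − MPC·Y = 2046.5 − 0.9(1395) = 2046.5 − 1255.5 = 791

MPC = 0.9; a = 791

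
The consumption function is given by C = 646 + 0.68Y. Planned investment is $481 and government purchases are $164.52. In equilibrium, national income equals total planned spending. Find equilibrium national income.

Y = 4036

Y = C + I + G = 646 + 0.68Y + 481 + 164.52
Y − 0.68Y = 1291.52
0.32Y = 1291.52, so Y = 1291.52/0.32 = 4036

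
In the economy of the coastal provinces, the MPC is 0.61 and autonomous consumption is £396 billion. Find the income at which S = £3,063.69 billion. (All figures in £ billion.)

S = Y − C = -396 + 0.39Y
-396 + 0.39Y = 3063.69, so 0.39Y = 3459.69 and Y = 8871

Y = 8871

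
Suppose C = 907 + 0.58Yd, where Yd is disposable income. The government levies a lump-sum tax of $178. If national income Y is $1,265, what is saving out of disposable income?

Yd = Y − T = 1265 − 178 = 1087
C = 907 + 0.58(1087) = 907 + 630.46 = 1537.46
S = Yd − C = 1087 − 1537.46 = -450.46

S = -450.46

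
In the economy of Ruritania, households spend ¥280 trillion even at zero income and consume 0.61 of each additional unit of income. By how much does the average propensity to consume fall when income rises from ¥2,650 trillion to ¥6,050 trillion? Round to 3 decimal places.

At Y = 2650: C = 280 + 0.61(2650) = 1896.5, APC = 1896.5/2650 = 0.7157
At Y = 6050: C = 3970.5, APC = 3970.5/6050 = 0.6563
Fall in APC = 0.7157 − 0.6563 = 0.0594 ≈ 0.059

ΔAPC = 0.059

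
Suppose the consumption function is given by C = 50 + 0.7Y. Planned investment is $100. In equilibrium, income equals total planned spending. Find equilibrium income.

Y = C + I = 50 + 0.7Y + 100
Y − 0.7Y = 150
0.3Y = 150, so Y = 150/0.3 = 500

Y = 500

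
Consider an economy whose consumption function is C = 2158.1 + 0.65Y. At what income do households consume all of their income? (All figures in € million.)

At break-even, C = Y: 2158.1 + 0.65Y = Y
0.35Y = 2158.1, so Y = 2158.1/0.35 = 6166

Y = 6166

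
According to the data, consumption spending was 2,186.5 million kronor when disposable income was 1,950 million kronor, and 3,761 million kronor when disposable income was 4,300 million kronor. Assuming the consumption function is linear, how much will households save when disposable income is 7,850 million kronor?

MPC = (3761 − 2186.5)/(4300 − 1950) = 1574.5/2350 = 0.67
a = 2186.5 − 0.67(1950) = 2186.5 − 1306.5 = 880
C = 880 + 0.67(7850) = 6139.5
S = 7850 − 6139.5 = 1710.5

S = 1710.5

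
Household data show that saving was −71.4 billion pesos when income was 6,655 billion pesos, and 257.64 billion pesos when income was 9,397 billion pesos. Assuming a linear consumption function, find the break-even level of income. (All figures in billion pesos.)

Y = 7250

MPS = ΔS/ΔY = (257.64 − (-71.4))/(9397 − 6655) = 329.04/2742 = 0.12
MPC = 1 − MPS = 0.88
From S(6655) = -71.4: −a + 0.12(6655) = -71.4, so a = 798.6 − (-71.4) = 870
Break-even (S = 0): Y = a/MPS = 870/0.12 = 7250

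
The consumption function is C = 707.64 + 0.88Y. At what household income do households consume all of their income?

At break-even, C = Y: 707.64 + 0.88Y = Y
0.12Y = 707.64, so Y = 707.64/0.12 = 5897

Y = 5897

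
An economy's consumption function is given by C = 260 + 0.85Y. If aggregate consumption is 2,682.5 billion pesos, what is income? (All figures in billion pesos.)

260 + 0.85Y = 2682.5
0.85Y = 2422.5, so Y = 2422.5/0.85 = 2850

Y = 2850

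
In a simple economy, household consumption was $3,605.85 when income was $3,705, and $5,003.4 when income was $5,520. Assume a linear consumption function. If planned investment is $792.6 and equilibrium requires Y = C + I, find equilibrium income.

MPC = (5003.4 − 3605.85)/(5520 − 3705) = 1397.55/1815 = 0.77
a = 3605.85 − 0.77(3705) = 753
Equilibrium: Y = 753 + 0.77Y + 792.6
0.23Y = 1545.6, so Y = 1545.6/0.23 = 6720

Y = 6720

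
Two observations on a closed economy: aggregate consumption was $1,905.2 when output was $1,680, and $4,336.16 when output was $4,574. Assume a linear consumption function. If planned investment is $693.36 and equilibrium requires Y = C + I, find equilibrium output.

MPC = (4336.16 − 1905.2)/(4574 − 1680) = 2430.96/2894 = 0.84
a = 1905.2 − 0.84(1680) = 494
Equilibrium: Y = 494 + 0.84Y + 693.36
0.16Y = 1187.36, so Y = 1187.36/0.16 = 7421

Y = 7421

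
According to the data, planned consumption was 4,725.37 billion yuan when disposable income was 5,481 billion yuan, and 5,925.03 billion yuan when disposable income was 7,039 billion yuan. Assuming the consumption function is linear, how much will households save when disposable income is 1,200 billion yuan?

MPC = (5925.03 − 4725.37)/(7039 − 5481) = 1199.66/1558 = 0.77
a = 4725.37 − 0.77(5481) = 4725.37 − 4220.37 = 505
C = 505 + 0.77(1200) = 1429
S = 1200 − 1429 = -229

S = -229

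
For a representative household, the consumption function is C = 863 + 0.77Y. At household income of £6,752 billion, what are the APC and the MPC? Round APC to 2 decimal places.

MPC = 0.77 (the slope of the consumption function)
C = 863 + 0.77(6752) = 6062.04, so APC = 6062.04/6752 = 0.90

APC = 0.90; MPC = 0.77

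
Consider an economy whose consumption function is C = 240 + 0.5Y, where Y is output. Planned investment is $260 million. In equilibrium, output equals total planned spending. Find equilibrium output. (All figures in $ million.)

Y = C + I = 240 + 0.5Y + 260
Y − 0.5Y = 500
0.5Y = 500, so Y = 500/0.5 = 1000

Y = 1000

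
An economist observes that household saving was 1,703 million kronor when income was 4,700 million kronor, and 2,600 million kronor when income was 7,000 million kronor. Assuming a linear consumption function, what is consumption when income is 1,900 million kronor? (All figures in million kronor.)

C = 1289

MPS = ΔS/ΔY = (2600 − 1703)/(7000 − 4700) = 897/2300 = 0.39
MPC = 1 − MPS = 0.61
Autonomous saving = 1703 − 0.39(4700) = -130, so a = 130
C = 130 + 0.61(1900) = 130 + 1159 = 1289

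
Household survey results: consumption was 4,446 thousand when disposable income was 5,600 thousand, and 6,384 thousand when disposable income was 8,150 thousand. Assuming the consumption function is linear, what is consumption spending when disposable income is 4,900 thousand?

MPC = (6384 − 4446)/(8150 − 5600) = 1938/2550 = 0.76
a = 4446 − 0.76(5600) = 4446 − 4256 = 190
C = 190 + 0.76(4900) = 190 + 3724 = 3914

C = 3914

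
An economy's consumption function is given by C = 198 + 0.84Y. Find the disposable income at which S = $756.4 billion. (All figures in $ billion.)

Y = 5965

S = Y − C = -198 + 0.16Y
-198 + 0.16Y = 756.4, so 0.16Y = 954.4 and Y = 5965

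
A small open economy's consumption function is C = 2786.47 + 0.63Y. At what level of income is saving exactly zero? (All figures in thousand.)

At break-even, C = Y: 2786.47 + 0.63Y = Y
0.37Y = 2786.47, so Y = 2786.47/0.37 = 7531

Y = 7531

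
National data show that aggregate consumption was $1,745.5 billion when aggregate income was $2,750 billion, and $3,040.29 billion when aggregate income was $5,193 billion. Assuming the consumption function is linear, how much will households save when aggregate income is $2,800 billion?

MPC = (3040.29 − 1745.5)/(5193 − 2750) = 1294.79/2443 = 0.53
a = 1745.5 − 0.53(2750) = 1745.5 − 1457.5 = 288
C = 288 + 0.53(2800) = 1772
S = 2800 − 1772 = 1028

S = 1028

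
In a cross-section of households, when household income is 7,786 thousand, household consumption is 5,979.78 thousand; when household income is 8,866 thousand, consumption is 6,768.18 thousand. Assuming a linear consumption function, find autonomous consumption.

a = 296

MPC = ΔC/ΔY = (6768.18 − 5979.78)/(8866 − 7786) = 788.4/1080 = 0.73
a = C − MPC·Y = 5979.78 − 0.73(7786) = 5979.78 − 5683.78 = 296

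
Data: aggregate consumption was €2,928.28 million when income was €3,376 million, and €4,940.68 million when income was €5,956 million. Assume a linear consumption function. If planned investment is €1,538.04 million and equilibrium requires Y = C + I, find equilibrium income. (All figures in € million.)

MPC = (4940.68 − 2928.28)/(5956 − 3376) = 2012.4/2580 = 0.78
a = 2928.28 − 0.78(3376) = 295
Equilibrium: Y = 295 + 0.78Y + 1538.04
0.22Y = 1833.04, so Y = 1833.04/0.22 = 8332

Y = 8332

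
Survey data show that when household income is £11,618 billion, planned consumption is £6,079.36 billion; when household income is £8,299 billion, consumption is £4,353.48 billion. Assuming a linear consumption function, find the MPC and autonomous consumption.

MPC = 0.52; a = 38

MPC = ΔC/ΔY = (6079.36 − 4353.48)/(11618 − 8299) = 1725.88/3319 = 0.52
a = C − MPC·Y = 4353.48 − 0.52(8299) = 4353.48 − 4315.48 = 38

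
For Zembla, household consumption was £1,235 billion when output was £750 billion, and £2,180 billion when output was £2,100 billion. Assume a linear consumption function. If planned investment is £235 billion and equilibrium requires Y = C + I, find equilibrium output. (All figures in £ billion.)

MPC = (2180 − 1235)/(2100 − 750) = 945/1350 = 0.7
a = 1235 − 0.7(750) = 710
Equilibrium: Y = 710 + 0.7Y + 235
0.3Y = 945, so Y = 945/0.3 = 3150

Y = 3150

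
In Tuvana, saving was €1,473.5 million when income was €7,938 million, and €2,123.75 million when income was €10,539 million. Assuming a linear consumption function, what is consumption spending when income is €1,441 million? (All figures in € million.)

MPS = ΔS/ΔY = (2123.75 − 1473.5)/(10539 − 7938) = 650.25/2601 = 0.25
MPC = 1 − MPS = 0.75
Autonomous saving = 1473.5 − 0.25(7938) = -511, so a = 511
C = 511 + 0.75(1441) = 511 + 1080.75 = 1591.75

C = 1591.75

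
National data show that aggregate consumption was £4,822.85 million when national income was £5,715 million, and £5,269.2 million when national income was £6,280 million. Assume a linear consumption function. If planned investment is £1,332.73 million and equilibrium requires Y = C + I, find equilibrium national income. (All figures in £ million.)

Y = 7813

MPC = (5269.2 − 4822.85)/(6280 − 5715) = 446.35/565 = 0.79
a = 4822.85 − 0.79(5715) = 308
Equilibrium: Y = 308 + 0.79Y + 1332.73
0.21Y = 1640.73, so Y = 1640.73/0.21 = 7813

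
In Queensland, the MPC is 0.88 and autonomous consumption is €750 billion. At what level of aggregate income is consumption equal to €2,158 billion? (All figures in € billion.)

750 + 0.88Y = 2158
0.88Y = 1408, so Y = 1408/0.88 = 1600

Y = 1600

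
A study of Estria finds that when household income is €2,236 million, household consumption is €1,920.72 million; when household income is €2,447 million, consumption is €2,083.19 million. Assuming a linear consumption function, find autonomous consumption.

MPC = ΔC/ΔY = (2083.19 − 1920.72)/(2447 − 2236) = 162.47/211 = 0.77
a = C − MPC·Y = 1920.72 − 0.77(2236) = 1920.72 − 1721.72 = 199

a = 199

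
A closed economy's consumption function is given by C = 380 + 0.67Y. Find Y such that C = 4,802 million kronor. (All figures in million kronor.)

Y = 6600

380 + 0.67Y = 4802
0.67Y = 4422, so Y = 4422/0.67 = 6600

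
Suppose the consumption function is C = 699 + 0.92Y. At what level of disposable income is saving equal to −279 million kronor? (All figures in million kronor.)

S = Y − C = -699 + 0.08Y
-699 + 0.08Y = -279, so 0.08Y = 420 and Y = 5250

Y = 5250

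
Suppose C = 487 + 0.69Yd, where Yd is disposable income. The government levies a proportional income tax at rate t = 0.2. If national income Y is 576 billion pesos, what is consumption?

C = 804.952

Yd = (1 − 0.2)(576) = 0.8(576) = 460.8
C = 487 + 0.69(460.8) = 487 + 317.952 = 804.952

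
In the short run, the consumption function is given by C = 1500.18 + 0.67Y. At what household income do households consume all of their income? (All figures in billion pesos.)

At break-even, C = Y: 1500.18 + 0.67Y = Y
0.33Y = 1500.18, so Y = 1500.18/0.33 = 4546

Y = 4546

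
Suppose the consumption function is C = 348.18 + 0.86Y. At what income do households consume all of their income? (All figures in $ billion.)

Y = 2487

At break-even, C = Y: 348.18 + 0.86Y = Y
0.14Y = 348.18, so Y = 348.18/0.14 = 2487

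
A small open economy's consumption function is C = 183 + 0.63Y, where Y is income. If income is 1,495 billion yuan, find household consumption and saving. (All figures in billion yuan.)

C = 1124.85; S = 370.15

C = 183 + 0.63(1495) = 183 + 941.85 = 1124.85
S = Y − C = 1495 − 1124.85 = 370.15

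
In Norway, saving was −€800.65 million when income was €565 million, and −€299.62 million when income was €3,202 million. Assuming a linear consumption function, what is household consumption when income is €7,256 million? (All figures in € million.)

MPS = ΔS/ΔY = (-299.62 − (-800.65))/(3202 − 565) = 501.03/2637 = 0.19
MPC = 1 − MPS = 0.81
Autonomous saving = -800.65 − 0.19(565) = -908, so a = 908
C = 908 + 0.81(7256) = 908 + 5877.36 = 6785.36

C = 6785.36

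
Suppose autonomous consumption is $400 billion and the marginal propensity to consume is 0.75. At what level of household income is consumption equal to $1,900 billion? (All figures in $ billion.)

400 + 0.75Y = 1900
0.75Y = 1500, so Y = 1500/0.75 = 2000

Y = 2000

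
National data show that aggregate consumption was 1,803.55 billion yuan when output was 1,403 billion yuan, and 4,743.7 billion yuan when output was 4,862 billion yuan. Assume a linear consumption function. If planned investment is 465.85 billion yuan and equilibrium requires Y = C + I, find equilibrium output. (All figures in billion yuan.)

MPC = (4743.7 − 1803.55)/(4862 − 1403) = 2940.15/3459 = 0.85
a = 1803.55 − 0.85(1403) = 611
Equilibrium: Y = 611 + 0.85Y + 465.85
0.15Y = 1076.85, so Y = 1076.85/0.15 = 7179

Y = 7179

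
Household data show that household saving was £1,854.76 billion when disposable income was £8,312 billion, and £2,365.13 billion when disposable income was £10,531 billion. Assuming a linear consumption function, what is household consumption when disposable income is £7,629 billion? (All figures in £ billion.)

MPS = ΔS/ΔY = (2365.13 − 1854.76)/(10531 − 8312) = 510.37/2219 = 0.23
MPC = 1 − MPS = 0.77
Autonomous saving = 1854.76 − 0.23(8312) = -57, so a = 57
C = 57 + 0.77(7629) = 57 + 5874.33 = 5931.33

C = 5931.33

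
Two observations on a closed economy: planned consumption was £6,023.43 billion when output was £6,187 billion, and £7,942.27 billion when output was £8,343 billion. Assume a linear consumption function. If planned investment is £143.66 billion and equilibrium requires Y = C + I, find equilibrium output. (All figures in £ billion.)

Y = 6006

MPC = (7942.27 − 6023.43)/(8343 − 6187) = 1918.84/2156 = 0.89
a = 6023.43 − 0.89(6187) = 517
Equilibrium: Y = 517 + 0.89Y + 143.66
0.11Y = 660.66, so Y = 660.66/0.11 = 6006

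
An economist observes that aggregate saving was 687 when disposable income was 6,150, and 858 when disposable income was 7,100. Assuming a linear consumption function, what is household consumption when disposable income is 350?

C = 707

MPS = ΔS/ΔY = (858 − 687)/(7100 − 6150) = 171/950 = 0.18
MPC = 1 − MPS = 0.82
Autonomous saving = 687 − 0.18(6150) = -420, so a = 420
C = 420 + 0.82(350) = 420 + 287 = 707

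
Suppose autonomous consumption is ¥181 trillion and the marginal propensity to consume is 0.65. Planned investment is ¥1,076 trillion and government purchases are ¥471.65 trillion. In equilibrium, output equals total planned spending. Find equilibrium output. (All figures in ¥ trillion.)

Y = C + I + G = 181 + 0.65Y + 1076 + 471.65
Y − 0.65Y = 1728.65
0.35Y = 1728.65, so Y = 1728.65/0.35 = 4939

Y = 4939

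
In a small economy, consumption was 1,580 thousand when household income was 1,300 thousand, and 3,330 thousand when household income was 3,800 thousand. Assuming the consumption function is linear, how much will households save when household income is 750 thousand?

MPC = (3330 − 1580)/(3800 − 1300) = 1750/2500 = 0.7
a = 1580 − 0.7(1300) = 1580 − 910 = 670
C = 670 + 0.7(750) = 1195
S = 750 − 1195 = -445

S = -445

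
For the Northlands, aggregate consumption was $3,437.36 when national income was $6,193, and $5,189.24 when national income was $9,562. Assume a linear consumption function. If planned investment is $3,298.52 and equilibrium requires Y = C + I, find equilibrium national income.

Y = 7324

MPC = (5189.24 − 3437.36)/(9562 − 6193) = 1751.88/3369 = 0.52
a = 3437.36 − 0.52(6193) = 217
Equilibrium: Y = 217 + 0.52Y + 3298.52
0.48Y = 3515.52, so Y = 3515.52/0.48 = 7324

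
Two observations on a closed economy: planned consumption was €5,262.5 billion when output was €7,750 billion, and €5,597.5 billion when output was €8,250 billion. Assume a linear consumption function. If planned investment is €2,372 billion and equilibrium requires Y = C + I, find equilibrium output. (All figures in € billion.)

MPC = (5597.5 − 5262.5)/(8250 − 7750) = 335/500 = 0.67
a = 5262.5 − 0.67(7750) = 70
Equilibrium: Y = 70 + 0.67Y + 2372
0.33Y = 2442, so Y = 2442/0.33 = 7400

Y = 7400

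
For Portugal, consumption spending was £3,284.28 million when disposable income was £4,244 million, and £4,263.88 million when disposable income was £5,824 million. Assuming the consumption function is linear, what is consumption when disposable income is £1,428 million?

C = 1538.36

MPC = (4263.88 − 3284.28)/(5824 − 4244) = 979.6/1580 = 0.62
a = 3284.28 − 0.62(4244) = 3284.28 − 2631.28 = 653
C = 653 + 0.62(1428) = 653 + 885.36 = 1538.36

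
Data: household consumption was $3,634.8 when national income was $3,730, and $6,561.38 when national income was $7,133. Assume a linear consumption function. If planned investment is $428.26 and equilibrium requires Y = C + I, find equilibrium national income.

MPC = (6561.38 − 3634.8)/(7133 − 3730) = 2926.58/3403 = 0.86
a = 3634.8 − 0.86(3730) = 427
Equilibrium: Y = 427 + 0.86Y + 428.26
0.14Y = 855.26, so Y = 855.26/0.14 = 6109

Y = 6109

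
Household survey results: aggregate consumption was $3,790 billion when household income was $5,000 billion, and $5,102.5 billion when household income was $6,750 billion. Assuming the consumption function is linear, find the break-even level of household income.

MPC = (5102.5 − 3790)/(6750 − 5000) = 1312.5/1750 = 0.75
a = 3790 − 0.75(5000) = 3790 − 3750 = 40
Break-even: Y = a/(1−MPC) = 40/0.25 = 160

Y = 160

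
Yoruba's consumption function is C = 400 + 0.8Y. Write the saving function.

S = Y − C = Y − (400 + 0.8Y) = -400 + (1 − 0.8)Y

S = -400 + 0.2Y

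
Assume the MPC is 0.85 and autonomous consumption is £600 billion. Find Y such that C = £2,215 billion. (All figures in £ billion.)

Y = 1900

600 + 0.85Y = 2215
0.85Y = 1615, so Y = 1615/0.85 = 1900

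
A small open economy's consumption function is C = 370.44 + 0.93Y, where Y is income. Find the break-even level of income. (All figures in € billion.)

Y = 5292

At break-even, C = Y: 370.44 + 0.93Y = Y
0.07Y = 370.44, so Y = 370.44/0.07 = 5292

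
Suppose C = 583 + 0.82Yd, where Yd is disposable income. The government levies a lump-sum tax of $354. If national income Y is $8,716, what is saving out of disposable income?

Yd = Y − T = 8716 − 354 = 8362
C = 583 + 0.82(8362) = 583 + 6856.84 = 7439.84
S = Yd − C = 8362 − 7439.84 = 922.16

S = 922.16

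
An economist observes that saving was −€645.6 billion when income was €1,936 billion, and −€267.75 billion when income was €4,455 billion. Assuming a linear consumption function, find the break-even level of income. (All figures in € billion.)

MPS = ΔS/ΔY = (-267.75 − (-645.6))/(4455 − 1936) = 377.85/2519 = 0.15
MPC = 1 − MPS = 0.85
From S(1936) = -645.6: −a + 0.15(1936) = -645.6, so a = 290.4 − (-645.6) = 936
Break-even (S = 0): Y = a/MPS = 936/0.15 = 6240

Y = 6240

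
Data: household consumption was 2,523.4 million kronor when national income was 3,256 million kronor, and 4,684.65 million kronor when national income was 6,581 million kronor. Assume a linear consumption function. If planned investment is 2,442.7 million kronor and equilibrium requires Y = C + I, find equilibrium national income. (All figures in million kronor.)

MPC = (4684.65 − 2523.4)/(6581 − 3256) = 2161.25/3325 = 0.65
a = 2523.4 − 0.65(3256) = 407
Equilibrium: Y = 407 + 0.65Y + 2442.7
0.35Y = 2849.7, so Y = 2849.7/0.35 = 8142

Y = 8142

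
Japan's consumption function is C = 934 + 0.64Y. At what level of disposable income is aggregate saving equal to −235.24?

Y = 1941

S = Y − C = -934 + 0.36Y
-934 + 0.36Y = -235.24, so 0.36Y = 698.76 and Y = 1941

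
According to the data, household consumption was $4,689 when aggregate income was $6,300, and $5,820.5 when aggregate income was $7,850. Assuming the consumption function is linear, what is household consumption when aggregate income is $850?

MPC = (5820.5 − 4689)/(7850 − 6300) = 1131.5/1550 = 0.73
a = 4689 − 0.73(6300) = 4689 − 4599 = 90
C = 90 + 0.73(850) = 90 + 620.5 = 710.5

C = 710.5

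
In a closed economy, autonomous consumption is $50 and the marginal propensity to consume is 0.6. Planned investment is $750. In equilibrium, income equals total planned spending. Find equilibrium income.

Y = 2000

Y = C + I = 50 + 0.6Y + 750
Y − 0.6Y = 800
0.4Y = 800, so Y = 800/0.4 = 2000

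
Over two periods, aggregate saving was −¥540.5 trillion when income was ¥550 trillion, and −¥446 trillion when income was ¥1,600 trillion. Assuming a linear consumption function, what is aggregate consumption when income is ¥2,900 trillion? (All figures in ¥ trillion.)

MPS = ΔS/ΔY = (-446 − (-540.5))/(1600 − 550) = 94.5/1050 = 0.09
MPC = 1 − MPS = 0.91
Autonomous saving = -540.5 − 0.09(550) = -590, so a = 590
C = 590 + 0.91(2900) = 590 + 2639 = 3229

C = 3229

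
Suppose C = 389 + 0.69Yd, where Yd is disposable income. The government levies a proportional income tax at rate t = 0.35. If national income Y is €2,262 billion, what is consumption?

C = 1403.507

Yd = (1 − 0.35)(2262) = 0.65(2262) = 1470.3
C = 389 + 0.69(1470.3) = 389 + 1014.507 = 1403.507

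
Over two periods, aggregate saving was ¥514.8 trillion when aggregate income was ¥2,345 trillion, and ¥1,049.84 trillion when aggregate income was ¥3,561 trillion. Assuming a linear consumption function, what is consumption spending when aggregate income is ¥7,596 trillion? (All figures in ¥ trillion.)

C = 4770.76

MPS = ΔS/ΔY = (1049.84 − 514.8)/(3561 − 2345) = 535.04/1216 = 0.44
MPC = 1 − MPS = 0.56
Autonomous saving = 514.8 − 0.44(2345) = -517, so a = 517
C = 517 + 0.56(7596) = 517 + 4253.76 = 4770.76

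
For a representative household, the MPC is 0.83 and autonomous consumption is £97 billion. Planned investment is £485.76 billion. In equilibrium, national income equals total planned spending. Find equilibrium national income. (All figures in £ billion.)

Y = 3428

Y = C + I = 97 + 0.83Y + 485.76
Y − 0.83Y = 582.76
0.17Y = 582.76, so Y = 582.76/0.17 = 3428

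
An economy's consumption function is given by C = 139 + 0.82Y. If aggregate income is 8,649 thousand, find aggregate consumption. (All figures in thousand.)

C = 139 + 0.82(8649) = 139 + 7092.18 = 7231.18

C = 7231.18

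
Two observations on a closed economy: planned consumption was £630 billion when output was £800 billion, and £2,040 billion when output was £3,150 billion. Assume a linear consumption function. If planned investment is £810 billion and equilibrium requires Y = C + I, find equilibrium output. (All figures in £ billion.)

MPC = (2040 − 630)/(3150 − 800) = 1410/2350 = 0.6
a = 630 − 0.6(800) = 150
Equilibrium: Y = 150 + 0.6Y + 810
0.4Y = 960, so Y = 960/0.4 = 2400

Y = 2400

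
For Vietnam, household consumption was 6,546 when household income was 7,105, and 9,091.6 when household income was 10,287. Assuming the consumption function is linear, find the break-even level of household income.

MPC = (9091.6 − 6546)/(10287 − 7105) = 2545.6/3182 = 0.8
a = 6546 − 0.8(7105) = 6546 − 5684 = 862
Break-even: Y = a/(1−MPC) = 862/0.2 = 4310

Y = 4310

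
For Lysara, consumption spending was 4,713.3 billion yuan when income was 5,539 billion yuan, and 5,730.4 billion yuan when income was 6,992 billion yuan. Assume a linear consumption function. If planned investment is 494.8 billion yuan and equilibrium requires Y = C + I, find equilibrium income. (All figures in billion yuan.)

MPC = (5730.4 − 4713.3)/(6992 − 5539) = 1017.1/1453 = 0.7
a = 4713.3 − 0.7(5539) = 836
Equilibrium: Y = 836 + 0.7Y + 494.8
0.3Y = 1330.8, so Y = 1330.8/0.3 = 4436

Y = 4436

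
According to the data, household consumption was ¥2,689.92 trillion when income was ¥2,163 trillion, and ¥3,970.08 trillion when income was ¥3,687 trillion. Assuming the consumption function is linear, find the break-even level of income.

MPC = (3970.08 − 2689.92)/(3687 − 2163) = 1280.16/1524 = 0.84
a = 2689.92 − 0.84(2163) = 2689.92 − 1816.92 = 873
Break-even: Y = a/(1−MPC) = 873/0.16 = 5456.25

Y = 5456.25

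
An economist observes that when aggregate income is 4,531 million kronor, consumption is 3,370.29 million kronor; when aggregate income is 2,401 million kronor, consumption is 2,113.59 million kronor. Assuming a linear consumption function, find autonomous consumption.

MPC = ΔC/ΔY = (3370.29 − 2113.59)/(4531 − 2401) = 1256.7/2130 = 0.59
a = C − MPC·Y = 2113.59 − 0.59(2401) = 2113.59 − 1416.59 = 697

a = 697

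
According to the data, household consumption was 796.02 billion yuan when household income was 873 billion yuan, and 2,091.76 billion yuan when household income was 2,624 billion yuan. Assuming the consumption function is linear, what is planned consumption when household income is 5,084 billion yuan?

C = 3912.16

MPC = (2091.76 − 796.02)/(2624 − 873) = 1295.74/1751 = 0.74
a = 796.02 − 0.74(873) = 796.02 − 646.02 = 150
C = 150 + 0.74(5084) = 150 + 3762.16 = 3912.16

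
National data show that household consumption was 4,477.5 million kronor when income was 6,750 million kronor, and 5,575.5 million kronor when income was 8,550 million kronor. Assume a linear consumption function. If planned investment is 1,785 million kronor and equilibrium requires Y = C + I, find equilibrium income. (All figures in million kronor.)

MPC = (5575.5 − 4477.5)/(8550 − 6750) = 1098/1800 = 0.61
a = 4477.5 − 0.61(6750) = 360
Equilibrium: Y = 360 + 0.61Y + 1785
0.39Y = 2145, so Y = 2145/0.39 = 5500

Y = 5500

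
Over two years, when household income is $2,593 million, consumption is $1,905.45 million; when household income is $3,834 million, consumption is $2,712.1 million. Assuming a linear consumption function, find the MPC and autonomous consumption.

MPC = ΔC/ΔY = (2712.1 − 1905.45)/(3834 − 2593) = 806.65/1241 = 0.65
a = C − MPC·Y = 1905.45 − 0.65(2593) = 1905.45 − 1685.45 = 220

MPC = 0.65; a = 220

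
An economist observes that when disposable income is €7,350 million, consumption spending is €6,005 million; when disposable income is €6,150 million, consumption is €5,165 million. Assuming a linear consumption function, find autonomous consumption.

a = 860

MPC = ΔC/ΔY = (6005 − 5165)/(7350 − 6150) = 840/1200 = 0.7
a = C − MPC·Y = 5165 − 0.7(6150) = 5165 − 4305 = 860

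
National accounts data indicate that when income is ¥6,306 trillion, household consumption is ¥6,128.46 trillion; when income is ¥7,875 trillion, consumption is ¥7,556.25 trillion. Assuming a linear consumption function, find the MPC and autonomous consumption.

MPC = ΔC/ΔY = (7556.25 − 6128.46)/(7875 − 6306) = 1427.79/1569 = 0.91
a = C − MPC·Y = 6128.46 − 0.91(6306) = 6128.46 − 5738.46 = 390

MPC = 0.91; a = 390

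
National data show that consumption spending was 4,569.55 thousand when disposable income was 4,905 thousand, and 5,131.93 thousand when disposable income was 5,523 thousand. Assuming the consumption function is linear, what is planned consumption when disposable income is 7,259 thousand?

MPC = (5131.93 − 4569.55)/(5523 − 4905) = 562.38/618 = 0.91
a = 4569.55 − 0.91(4905) = 4569.55 − 4463.55 = 106
C = 106 + 0.91(7259) = 106 + 6605.69 = 6711.69

C = 6711.69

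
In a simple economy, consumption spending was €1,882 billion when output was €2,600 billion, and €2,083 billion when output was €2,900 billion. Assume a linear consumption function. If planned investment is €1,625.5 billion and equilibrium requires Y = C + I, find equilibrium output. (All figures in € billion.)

MPC = (2083 − 1882)/(2900 − 2600) = 201/300 = 0.67
a = 1882 − 0.67(2600) = 140
Equilibrium: Y = 140 + 0.67Y + 1625.5
0.33Y = 1765.5, so Y = 1765.5/0.33 = 5350

Y = 5350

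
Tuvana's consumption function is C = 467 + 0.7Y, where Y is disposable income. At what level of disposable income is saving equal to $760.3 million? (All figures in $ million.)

S = Y − C = -467 + 0.3Y
-467 + 0.3Y = 760.3, so 0.3Y = 1227.3 and Y = 4091

Y = 4091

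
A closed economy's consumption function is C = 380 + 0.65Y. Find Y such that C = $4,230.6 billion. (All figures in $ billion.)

380 + 0.65Y = 4230.6
0.65Y = 3850.6, so Y = 3850.6/0.65 = 5924

Y = 5924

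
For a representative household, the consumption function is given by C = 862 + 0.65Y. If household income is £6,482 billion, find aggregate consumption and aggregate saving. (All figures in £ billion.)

C = 5075.3; S = 1406.7

C = 862 + 0.65(6482) = 862 + 4213.3 = 5075.3
S = Y − C = 6482 − 5075.3 = 1406.7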